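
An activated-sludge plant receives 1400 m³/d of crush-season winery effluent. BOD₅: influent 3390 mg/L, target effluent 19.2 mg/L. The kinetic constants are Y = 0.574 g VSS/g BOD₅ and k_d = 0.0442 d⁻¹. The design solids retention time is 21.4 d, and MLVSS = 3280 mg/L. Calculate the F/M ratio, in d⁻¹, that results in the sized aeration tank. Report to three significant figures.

Rearranging the biomass balance for a CMAS with decay, V = Y·Q·ΔS·θ_c / [X·(1+k_d θ_c)] = 0.574 × 1400 × (3390 − 19.2) × 21.4 / [3280 × (1 + 0.0442 × 21.4)] = 5.8×10^7 / 6382 = 9082 m³.
F/M = Q·S₀ / (V·X) = 1400 × 3390 / (9082 × 3280) = 0.1593 g BOD₅·(g VSS·d)⁻¹.

F/M ≈ 0.159 d⁻¹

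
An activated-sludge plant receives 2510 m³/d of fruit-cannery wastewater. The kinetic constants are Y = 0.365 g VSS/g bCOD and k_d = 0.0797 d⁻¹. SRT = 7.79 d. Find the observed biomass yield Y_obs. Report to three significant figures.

Observed yield with endogenous decay: Y_obs = Y / (1 + k_d·θ_c) = 0.365 / (1 + 0.0797 × 7.79) = 0.365 / 1.621 = 0.2252 g VSS/g bCOD.

Y_obs ≈ 0.225 g VSS/g bCOD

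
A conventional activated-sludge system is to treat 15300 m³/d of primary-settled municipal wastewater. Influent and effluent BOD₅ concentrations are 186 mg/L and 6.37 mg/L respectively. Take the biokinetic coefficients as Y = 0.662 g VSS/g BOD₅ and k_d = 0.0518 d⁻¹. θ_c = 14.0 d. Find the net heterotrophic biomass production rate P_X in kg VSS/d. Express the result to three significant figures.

Correct the yield for decay: Y_obs = Y/(1 + k_d θ_c) = 0.662 / (1 + 0.0518 × 14.0) = 0.662 / 1.725 = 0.3837.
ΔS = 186 − 6.37 = 179.6 mg/L, so the substrate removal rate is 15300 × 179.6/1000 = 2748 kg BOD₅/d.
Biomass produced: P_X = Y_obs·Q·ΔS = 0.3837 × 2748 ≈ 1055 kg VSS/d.

P_X ≈ 1050 kg VSS/d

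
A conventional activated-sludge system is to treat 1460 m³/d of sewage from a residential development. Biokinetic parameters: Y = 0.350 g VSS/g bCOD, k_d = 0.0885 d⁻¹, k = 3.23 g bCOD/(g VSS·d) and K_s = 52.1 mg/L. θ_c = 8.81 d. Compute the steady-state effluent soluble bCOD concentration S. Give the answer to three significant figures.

For a completely mixed reactor with recycle the Lawrence–McCarty relation gives S = K_s·(1 + k_d·θ_c) / [θ_c·(Y·k − k_d) − 1] = 52.1 × (1 + 0.0885 × 8.81) / [8.81 × (0.350 × 3.23 − 0.0885) − 1] = 92.72 / 8.180 = 11.34 mg/L.

S ≈ 11.3 mg/L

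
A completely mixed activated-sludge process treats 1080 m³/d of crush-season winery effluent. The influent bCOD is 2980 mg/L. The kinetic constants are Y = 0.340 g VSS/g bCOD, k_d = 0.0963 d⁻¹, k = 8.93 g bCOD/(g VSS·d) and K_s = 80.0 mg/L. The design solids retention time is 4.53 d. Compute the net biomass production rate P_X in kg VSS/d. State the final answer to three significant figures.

P_X ≈ 760 kg VSS/d

For a completely mixed reactor with recycle the Lawrence–McCarty relation gives S = K_s·(1 + k_d·θ_c) / [θ_c·(Y·k − k_d) − 1] = 80.0 × (1 + 0.0963 × 4.53) / [4.53 × (0.340 × 8.93 − 0.0963) − 1] = 114.9 / 12.32 = 9.328 mg/L.
Y_obs = Y / (1 + k_d θ_c) = 0.340 / (1 + 0.0963 × 4.53) = 0.340 / 1.436 = 0.2367.
Mass of bCOD removed per day: Q(S₀ − S) = 1080 × 2971 g/m³ = 3208 kg/d.
P_X = Y_obs · Q(S₀ − S) = 0.2367 × 3208 = 759.5 kg VSS/d.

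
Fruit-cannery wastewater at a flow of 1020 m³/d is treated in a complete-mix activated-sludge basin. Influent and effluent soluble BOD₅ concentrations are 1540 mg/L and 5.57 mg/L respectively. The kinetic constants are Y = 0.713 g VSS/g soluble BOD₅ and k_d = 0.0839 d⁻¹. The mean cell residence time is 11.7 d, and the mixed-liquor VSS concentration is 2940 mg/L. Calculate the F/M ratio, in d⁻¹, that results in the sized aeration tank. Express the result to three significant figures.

Steady-state biomass mass balance: V·X·(1 + k_d·θ_c) = Y·Q·(S₀ − S)·θ_c, so V = 0.713 × 1020 × (1540 − 5.57) × 11.7 / [2940 × (1 + 0.0839 × 11.7)] = 1.31×10^7 / 5826 = 2241 m³.
Food-to-microorganism ratio F/M = Q S₀ / (V X) = 1020 × 1540 / (2241 × 2940) = 0.2384 d⁻¹.

F/M ≈ 0.238 d⁻¹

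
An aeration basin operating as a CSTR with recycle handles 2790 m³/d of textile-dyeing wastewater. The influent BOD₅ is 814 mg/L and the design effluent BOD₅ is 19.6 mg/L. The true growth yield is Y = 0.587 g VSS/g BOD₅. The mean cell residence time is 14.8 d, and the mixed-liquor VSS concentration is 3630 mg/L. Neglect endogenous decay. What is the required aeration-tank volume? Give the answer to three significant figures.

With k_d = 0 the design equation reduces to V = Y Q (S₀−S) θ_c / X = 0.587 × 2790 × (814 − 19.6) × 14.8 / 3630 = 5304 m³.

V ≈ 5300 m³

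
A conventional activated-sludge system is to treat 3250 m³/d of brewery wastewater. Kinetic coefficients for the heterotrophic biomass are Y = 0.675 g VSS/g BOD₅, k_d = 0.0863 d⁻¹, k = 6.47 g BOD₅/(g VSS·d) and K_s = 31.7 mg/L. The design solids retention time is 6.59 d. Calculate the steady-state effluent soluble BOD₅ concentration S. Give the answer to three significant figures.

For a completely mixed reactor with recycle the Lawrence–McCarty relation gives S = K_s·(1 + k_d·θ_c) / [θ_c·(Y·k − k_d) − 1] = 31.7 × (1 + 0.0863 × 6.59) / [6.59 × (0.675 × 6.47 − 0.0863) − 1] = 49.73 / 27.21 = 1.827 mg/L.

S ≈ 1.83 mg/L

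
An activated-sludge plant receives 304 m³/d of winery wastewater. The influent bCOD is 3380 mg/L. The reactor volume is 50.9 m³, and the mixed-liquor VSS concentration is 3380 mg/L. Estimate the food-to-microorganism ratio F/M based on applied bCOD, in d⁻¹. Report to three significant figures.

F/M ≈ 5.97 d⁻¹

Food-to-microorganism ratio F/M = Q S₀ / (V X) = 304 × 3380 / (50.90 × 3380) = 5.972 d⁻¹.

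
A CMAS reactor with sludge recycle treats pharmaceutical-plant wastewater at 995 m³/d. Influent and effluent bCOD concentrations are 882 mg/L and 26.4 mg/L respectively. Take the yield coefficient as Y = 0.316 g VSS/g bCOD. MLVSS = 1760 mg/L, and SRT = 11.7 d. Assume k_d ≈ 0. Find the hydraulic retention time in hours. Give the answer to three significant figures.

Biomass mass balance (decay neglected): V·X = Y·Q·(S₀ − S)·θ_c, so V = 0.316 × 995 × (882 − 26.4) × 11.7 / 1760 = 1788 m³.
Hydraulic retention time τ = V/Q = 1788 / 995 = 1.797 d = 43.14 h.

τ ≈ 43.1 h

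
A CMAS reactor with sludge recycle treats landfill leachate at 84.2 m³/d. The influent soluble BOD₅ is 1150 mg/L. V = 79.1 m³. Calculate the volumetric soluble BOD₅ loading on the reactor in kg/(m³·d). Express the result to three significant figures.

Applied soluble BOD₅ load per unit volume = Q·S₀/V = (84.2 × 1150/1000)/79.10 = 1.224 kg soluble BOD₅·m⁻³·d⁻¹.

L_v ≈ 1.22 kg soluble BOD₅/(m³·d)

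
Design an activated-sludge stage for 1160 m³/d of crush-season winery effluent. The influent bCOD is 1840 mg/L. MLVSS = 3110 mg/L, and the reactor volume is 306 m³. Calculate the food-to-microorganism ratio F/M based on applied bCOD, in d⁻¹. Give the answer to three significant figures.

F/M ≈ 2.24 d⁻¹

F/M = Q·S₀ / (V·X) = 1160 × 1840 / (306.0 × 3110) = 2.243 g bCOD·(g VSS·d)⁻¹.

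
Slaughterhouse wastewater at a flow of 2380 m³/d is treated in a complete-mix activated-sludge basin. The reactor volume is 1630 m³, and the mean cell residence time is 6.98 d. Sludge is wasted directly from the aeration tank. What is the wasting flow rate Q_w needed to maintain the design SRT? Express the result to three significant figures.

For wasting at MLVSS concentration, Q_w = V/θ_c = 1630/6.98 = 233.5 m³/d.

Q_w ≈ 234 m³/d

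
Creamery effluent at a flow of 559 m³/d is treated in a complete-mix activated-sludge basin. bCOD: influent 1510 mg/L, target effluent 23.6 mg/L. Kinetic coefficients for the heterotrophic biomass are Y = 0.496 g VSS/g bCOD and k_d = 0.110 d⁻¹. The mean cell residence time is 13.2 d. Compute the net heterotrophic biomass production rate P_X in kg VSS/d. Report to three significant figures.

Correct the yield for decay: Y_obs = Y/(1 + k_d θ_c) = 0.496 / (1 + 0.110 × 13.2) = 0.496 / 2.452 = 0.2023.
Mass of bCOD removed per day: Q(S₀ − S) = 559 × 1486 g/m³ = 830.9 kg/d.
So the net sludge growth is P_X = 0.2023 × 830.9 = 168.1 kg VSS/d.

P_X ≈ 168 kg VSS/d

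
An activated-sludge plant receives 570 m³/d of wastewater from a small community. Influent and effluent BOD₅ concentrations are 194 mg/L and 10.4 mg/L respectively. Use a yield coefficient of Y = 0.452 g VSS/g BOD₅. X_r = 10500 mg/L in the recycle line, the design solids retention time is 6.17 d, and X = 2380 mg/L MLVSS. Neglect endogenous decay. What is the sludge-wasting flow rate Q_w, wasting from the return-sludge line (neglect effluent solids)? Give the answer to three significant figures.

With k_d = 0 the design equation reduces to V = Y Q (S₀−S) θ_c / X = 0.452 × 570 × (194 − 10.4) × 6.17 / 2380 = 122.6 m³.
θ_c = V·X/(Q_w·X_r) when wasting from the recycle, so Q_w = V·X/(θ_c·X_r) = 122.6 × 2380 / (6.17 × 10500) = 4.505 m³/d.

Q_w ≈ 4.51 m³/d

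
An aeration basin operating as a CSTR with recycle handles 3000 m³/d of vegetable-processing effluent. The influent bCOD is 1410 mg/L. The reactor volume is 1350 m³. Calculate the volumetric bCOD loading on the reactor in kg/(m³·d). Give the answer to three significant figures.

L_v ≈ 3.13 kg bCOD/(m³·d)

L_v = Q S₀ / V = 3000 × 1410 × 10⁻³ / 1350 = 3.133 kg/(m³·d).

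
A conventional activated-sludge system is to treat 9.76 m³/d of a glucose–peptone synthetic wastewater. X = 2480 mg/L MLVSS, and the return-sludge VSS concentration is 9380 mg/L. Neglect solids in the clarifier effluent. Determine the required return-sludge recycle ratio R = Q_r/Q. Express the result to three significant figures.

R ≈ 0.359

Solids balance on the clarifier gives (1+R)X = R·X_r, so R = X/(X_r − X) = 2480 / (9380 − 2480) = 0.3594.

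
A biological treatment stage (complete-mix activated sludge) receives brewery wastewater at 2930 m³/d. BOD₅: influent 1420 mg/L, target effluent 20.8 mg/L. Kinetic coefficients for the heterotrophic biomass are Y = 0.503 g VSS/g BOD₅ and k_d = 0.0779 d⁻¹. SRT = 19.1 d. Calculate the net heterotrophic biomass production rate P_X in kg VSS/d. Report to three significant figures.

P_X ≈ 829 kg VSS/d

Observed yield with endogenous decay: Y_obs = Y / (1 + k_d·θ_c) = 0.503 / (1 + 0.0779 × 19.1) = 0.503 / 2.488 = 0.2022 g VSS/g BOD₅.
ΔS = 1420 − 20.8 = 1399 mg/L, so the substrate removal rate is 2930 × 1399/1000 = 4100 kg BOD₅/d.
Net biomass production P_X = Y_obs × Q·(S₀ − S) = 0.2022 × 4100 = 828.9 kg VSS/d.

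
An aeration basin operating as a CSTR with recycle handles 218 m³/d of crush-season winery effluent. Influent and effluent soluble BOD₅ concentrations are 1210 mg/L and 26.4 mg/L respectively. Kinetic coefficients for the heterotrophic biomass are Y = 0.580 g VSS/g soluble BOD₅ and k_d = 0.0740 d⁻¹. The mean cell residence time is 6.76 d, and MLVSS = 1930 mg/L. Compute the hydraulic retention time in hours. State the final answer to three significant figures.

From the SRT design equation V = Y Q (S₀−S) θ_c / [X (1 + k_d θ_c)] = 0.580 × 218 × (1210 − 26.4) × 6.76 / [1930 × (1 + 0.0740 × 6.76)] = 1.01×10^6 / 2895 = 349.4 m³.
τ = V/Q = 349.4/218 = 1.603 d, or 38.47 h.

τ ≈ 38.5 h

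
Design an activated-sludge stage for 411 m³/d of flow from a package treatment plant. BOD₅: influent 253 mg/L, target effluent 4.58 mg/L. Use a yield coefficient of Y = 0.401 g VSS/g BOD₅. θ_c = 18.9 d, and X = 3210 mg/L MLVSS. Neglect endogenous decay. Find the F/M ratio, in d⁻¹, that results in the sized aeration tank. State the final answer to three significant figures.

With k_d = 0 the design equation reduces to V = Y Q (S₀−S) θ_c / X = 0.401 × 411 × (253 − 4.58) × 18.9 / 3210 = 241.1 m³.
F/M = Q·S₀ / (V·X) = 411 × 253 / (241.1 × 3210) = 0.1344 g BOD₅·(g VSS·d)⁻¹.

F/M ≈ 0.134 d⁻¹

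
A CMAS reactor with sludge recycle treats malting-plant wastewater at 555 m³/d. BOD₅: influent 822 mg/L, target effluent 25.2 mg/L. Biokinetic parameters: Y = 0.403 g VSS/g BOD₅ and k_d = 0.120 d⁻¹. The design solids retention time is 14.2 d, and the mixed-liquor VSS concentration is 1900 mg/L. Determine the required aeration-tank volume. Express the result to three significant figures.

Steady-state biomass mass balance: V·X·(1 + k_d·θ_c) = Y·Q·(S₀ − S)·θ_c, so V = 0.403 × 555 × (822 − 25.2) × 14.2 / [1900 × (1 + 0.120 × 14.2)] = 2.53×10^6 / 5138 = 492.6 m³.

V ≈ 493 m³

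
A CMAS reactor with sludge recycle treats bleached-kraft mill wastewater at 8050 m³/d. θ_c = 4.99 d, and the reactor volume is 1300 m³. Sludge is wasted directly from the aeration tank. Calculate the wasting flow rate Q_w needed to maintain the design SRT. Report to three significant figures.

For wasting at MLVSS concentration, Q_w = V/θ_c = 1300/4.99 = 260.5 m³/d.

Q_w ≈ 261 m³/d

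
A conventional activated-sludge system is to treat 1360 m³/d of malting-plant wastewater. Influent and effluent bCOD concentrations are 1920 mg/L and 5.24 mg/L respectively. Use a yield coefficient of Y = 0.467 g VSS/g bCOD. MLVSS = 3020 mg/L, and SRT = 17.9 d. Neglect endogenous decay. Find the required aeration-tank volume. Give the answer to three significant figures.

V·X = Y·Q·ΔS·θ_c gives V = 0.467 × 1360 × (1920 − 5.24) × 17.9 / 3020 = 7208 m³.

V ≈ 7210 m³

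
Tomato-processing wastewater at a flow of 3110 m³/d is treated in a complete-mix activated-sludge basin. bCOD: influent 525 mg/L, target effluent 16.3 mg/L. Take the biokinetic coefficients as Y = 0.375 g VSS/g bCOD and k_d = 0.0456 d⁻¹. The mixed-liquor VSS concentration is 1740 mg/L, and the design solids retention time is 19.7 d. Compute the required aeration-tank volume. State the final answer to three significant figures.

Rearranging the biomass balance for a CMAS with decay, V = Y·Q·ΔS·θ_c / [X·(1+k_d θ_c)] = 0.375 × 3110 × (525 − 16.3) × 19.7 / [1740 × (1 + 0.0456 × 19.7)] = 1.17×10^7 / 3303 = 3538 m³.

V ≈ 3540 m³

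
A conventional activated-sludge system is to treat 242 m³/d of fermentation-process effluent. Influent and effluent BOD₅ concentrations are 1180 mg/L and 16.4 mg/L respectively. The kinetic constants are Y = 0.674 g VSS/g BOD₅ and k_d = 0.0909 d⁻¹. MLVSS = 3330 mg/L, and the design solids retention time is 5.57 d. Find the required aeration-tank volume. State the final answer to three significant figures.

Rearranging the biomass balance for a CMAS with decay, V = Y·Q·ΔS·θ_c / [X·(1+k_d θ_c)] = 0.674 × 242 × (1180 − 16.4) × 5.57 / [3330 × (1 + 0.0909 × 5.57)] = 1.06×10^6 / 5016 = 210.8 m³.

V ≈ 211 m³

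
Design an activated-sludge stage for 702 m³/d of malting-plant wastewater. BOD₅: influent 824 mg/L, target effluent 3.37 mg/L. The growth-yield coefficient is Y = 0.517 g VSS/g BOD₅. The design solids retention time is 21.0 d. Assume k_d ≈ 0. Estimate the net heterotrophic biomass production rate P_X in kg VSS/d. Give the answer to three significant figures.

With endogenous decay neglected, the observed yield equals the true yield: Y_obs = Y = 0.517 g VSS/g BOD₅.
Q·(S₀ − S) = 702 × (824 − 3.37) × 10⁻³ = 576.1 kg/d removed.
So the net sludge growth is P_X = 0.5170 × 576.1 = 297.8 kg VSS/d.

P_X ≈ 298 kg VSS/d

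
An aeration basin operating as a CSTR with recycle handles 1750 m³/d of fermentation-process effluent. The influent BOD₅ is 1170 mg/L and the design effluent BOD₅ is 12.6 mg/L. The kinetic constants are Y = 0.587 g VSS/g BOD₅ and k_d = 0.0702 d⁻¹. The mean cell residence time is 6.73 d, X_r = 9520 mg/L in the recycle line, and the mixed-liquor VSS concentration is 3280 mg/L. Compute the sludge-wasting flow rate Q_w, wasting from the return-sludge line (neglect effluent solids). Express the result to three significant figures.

From the SRT design equation V = Y Q (S₀−S) θ_c / [X (1 + k_d θ_c)] = 0.587 × 1750 × (1170 − 12.6) × 6.73 / [3280 × (1 + 0.0702 × 6.73)] = 8×10^6 / 4830 = 1657 m³.
Wasting from the return line (neglecting effluent solids): Q_w = V·X / (θ_c·X_r) = 1657 × 3280 / (6.73 × 9520) = 84.82 m³/d.

Q_w ≈ 84.8 m³/d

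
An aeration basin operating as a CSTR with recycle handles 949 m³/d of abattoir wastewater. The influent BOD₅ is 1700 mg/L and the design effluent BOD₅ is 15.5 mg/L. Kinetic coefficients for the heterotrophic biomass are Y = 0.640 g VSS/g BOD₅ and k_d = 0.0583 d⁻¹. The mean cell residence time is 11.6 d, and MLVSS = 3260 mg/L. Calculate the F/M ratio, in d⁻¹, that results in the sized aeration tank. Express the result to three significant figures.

F/M ≈ 0.228 d⁻¹

Rearranging the biomass balance for a CMAS with decay, V = Y·Q·ΔS·θ_c / [X·(1+k_d θ_c)] = 0.640 × 949 × (1700 − 15.5) × 11.6 / [3260 × (1 + 0.0583 × 11.6)] = 1.19×10^7 / 5465 = 2172 m³.
F/M = Q·S₀ / (V·X) = 949 × 1700 / (2172 × 3260) = 0.2279 g BOD₅·(g VSS·d)⁻¹.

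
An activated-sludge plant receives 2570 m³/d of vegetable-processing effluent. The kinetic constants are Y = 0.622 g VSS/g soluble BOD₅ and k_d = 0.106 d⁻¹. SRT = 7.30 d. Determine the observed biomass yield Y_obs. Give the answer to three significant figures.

The observed yield is Y_obs = Y/(1 + k_d·θ_c) = 0.622 / (1 + 0.106 × 7.30) = 0.622 / 1.774 = 0.3507 g VSS per g soluble BOD₅ removed.

Y_obs ≈ 0.351 g VSS/g soluble BOD₅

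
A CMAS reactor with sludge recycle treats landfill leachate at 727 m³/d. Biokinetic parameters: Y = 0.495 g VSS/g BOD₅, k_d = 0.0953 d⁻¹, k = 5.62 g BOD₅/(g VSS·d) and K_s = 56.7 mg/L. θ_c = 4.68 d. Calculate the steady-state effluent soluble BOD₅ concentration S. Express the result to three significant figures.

S ≈ 7.08 mg/L

For a completely mixed reactor with recycle the Lawrence–McCarty relation gives S = K_s·(1 + k_d·θ_c) / [θ_c·(Y·k − k_d) − 1] = 56.7 × (1 + 0.0953 × 4.68) / [4.68 × (0.495 × 5.62 − 0.0953) − 1] = 81.99 / 11.57 = 7.084 mg/L.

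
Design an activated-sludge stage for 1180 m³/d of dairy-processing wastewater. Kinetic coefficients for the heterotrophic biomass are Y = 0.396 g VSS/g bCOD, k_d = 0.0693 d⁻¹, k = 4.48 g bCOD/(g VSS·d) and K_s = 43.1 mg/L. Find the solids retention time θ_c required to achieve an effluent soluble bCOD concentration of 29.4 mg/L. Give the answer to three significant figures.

At the target effluent, Y k S/(K_s+S) = 0.396×4.48×29.4/72.50 = 0.7194 d⁻¹.
θ_c = 1/(μ − k_d) = 1/(0.7194 − 0.0693) = 1/0.6501 = 1.538 d.

θ_c ≈ 1.54 d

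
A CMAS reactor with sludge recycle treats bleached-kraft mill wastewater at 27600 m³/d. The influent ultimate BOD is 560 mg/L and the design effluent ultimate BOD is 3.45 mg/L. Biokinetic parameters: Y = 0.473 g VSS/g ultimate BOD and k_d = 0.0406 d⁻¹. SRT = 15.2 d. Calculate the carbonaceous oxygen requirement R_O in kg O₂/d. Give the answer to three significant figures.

R_O ≈ 8980 kg O₂/d

Correct the yield for decay: Y_obs = Y/(1 + k_d θ_c) = 0.473 / (1 + 0.0406 × 15.2) = 0.473 / 1.617 = 0.2925.
Substrate removed = Q·(S₀ − S) = 27600 m³/d × (560 − 3.45) g/m³ = 1.54×10^7 g/d = 15361 kg/d.
Net sludge production P_X = 0.2925 × 15361 = 4493 kg VSS/d.
R_O = Q·(S₀ − S) − 1.42·P_X = 15361 − 1.42 × 4493 = 8981 kg O₂/d.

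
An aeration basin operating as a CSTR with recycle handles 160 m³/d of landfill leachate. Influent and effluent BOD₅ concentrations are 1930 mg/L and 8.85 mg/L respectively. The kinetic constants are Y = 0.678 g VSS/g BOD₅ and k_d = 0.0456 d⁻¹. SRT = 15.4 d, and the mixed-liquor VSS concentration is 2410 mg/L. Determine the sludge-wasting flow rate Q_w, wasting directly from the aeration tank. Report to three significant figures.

Rearranging the biomass balance for a CMAS with decay, V = Y·Q·ΔS·θ_c / [X·(1+k_d θ_c)] = 0.678 × 160 × (1930 − 8.85) × 15.4 / [2410 × (1 + 0.0456 × 15.4)] = 3.21×10^6 / 4102 = 782.3 m³.
For wasting at MLVSS concentration, Q_w = V/θ_c = 782.3/15.4 = 50.80 m³/d.

Q_w ≈ 50.8 m³/d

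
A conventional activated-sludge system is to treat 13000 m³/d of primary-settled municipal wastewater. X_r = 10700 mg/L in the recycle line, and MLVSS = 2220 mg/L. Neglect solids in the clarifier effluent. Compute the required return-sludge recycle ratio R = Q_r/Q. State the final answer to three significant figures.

R ≈ 0.262

Mass balance around the secondary clarifier (neglecting effluent solids): R = X / (X_r − X) = 2220 / (10700 − 2220) = 0.2618.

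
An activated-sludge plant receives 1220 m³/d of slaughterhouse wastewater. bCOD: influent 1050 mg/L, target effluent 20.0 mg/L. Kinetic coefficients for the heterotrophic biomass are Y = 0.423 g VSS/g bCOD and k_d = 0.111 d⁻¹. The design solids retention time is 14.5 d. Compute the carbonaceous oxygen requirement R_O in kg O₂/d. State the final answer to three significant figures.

The observed yield is Y_obs = Y/(1 + k_d·θ_c) = 0.423 / (1 + 0.111 × 14.5) = 0.423 / 2.609 = 0.1621 g VSS per g bCOD removed.
Mass of bCOD removed per day: Q(S₀ − S) = 1220 × 1030 g/m³ = 1257 kg/d.
Biomass synthesised: P_X = Y_obs × 1257 = 203.7 kg VSS/d.
R_O = Q·ΔS − 1.42 P_X = 1257 − 289.2 = 967.4 kg O₂/d.

R_O ≈ 967 kg O₂/d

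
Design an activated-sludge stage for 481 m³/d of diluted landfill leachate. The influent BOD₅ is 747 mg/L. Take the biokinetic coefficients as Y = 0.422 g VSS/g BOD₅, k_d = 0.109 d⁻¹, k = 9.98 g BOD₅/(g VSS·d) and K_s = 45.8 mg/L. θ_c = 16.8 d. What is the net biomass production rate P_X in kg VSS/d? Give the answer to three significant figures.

For a completely mixed reactor with recycle the Lawrence–McCarty relation gives S = K_s·(1 + k_d·θ_c) / [θ_c·(Y·k − k_d) − 1] = 45.8 × (1 + 0.109 × 16.8) / [16.8 × (0.422 × 9.98 − 0.109) − 1] = 129.7 / 67.92 = 1.909 mg/L.
Observed yield with endogenous decay: Y_obs = Y / (1 + k_d·θ_c) = 0.422 / (1 + 0.109 × 16.8) = 0.422 / 2.831 = 0.1491 g VSS/g BOD₅.
Q·(S₀ − S) = 481 × (747 − 1.91) × 10⁻³ = 358.4 kg/d removed.
Biomass produced: P_X = Y_obs·Q·ΔS = 0.1491 × 358.4 ≈ 53.42 kg VSS/d.

P_X ≈ 53.4 kg VSS/d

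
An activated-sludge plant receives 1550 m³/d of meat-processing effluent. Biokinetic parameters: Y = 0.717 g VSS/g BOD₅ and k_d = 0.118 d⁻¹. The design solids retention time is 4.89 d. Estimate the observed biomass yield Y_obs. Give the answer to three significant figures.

Observed yield with endogenous decay: Y_obs = Y / (1 + k_d·θ_c) = 0.717 / (1 + 0.118 × 4.89) = 0.717 / 1.577 = 0.4547 g VSS/g BOD₅.

Y_obs ≈ 0.455 g VSS/g BOD₅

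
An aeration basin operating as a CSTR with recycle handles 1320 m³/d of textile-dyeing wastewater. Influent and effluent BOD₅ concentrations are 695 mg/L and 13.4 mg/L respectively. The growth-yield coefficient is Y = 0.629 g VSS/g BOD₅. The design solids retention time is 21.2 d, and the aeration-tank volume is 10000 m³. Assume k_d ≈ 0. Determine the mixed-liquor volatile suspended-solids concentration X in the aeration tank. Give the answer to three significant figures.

From V·X = Y·Q·(S₀ − S)·θ_c (decay neglected): X = 0.629 × 1320 × (695 − 13.4) × 21.2 / 10000 = 1200 mg/L.

X ≈ 1200 mg/L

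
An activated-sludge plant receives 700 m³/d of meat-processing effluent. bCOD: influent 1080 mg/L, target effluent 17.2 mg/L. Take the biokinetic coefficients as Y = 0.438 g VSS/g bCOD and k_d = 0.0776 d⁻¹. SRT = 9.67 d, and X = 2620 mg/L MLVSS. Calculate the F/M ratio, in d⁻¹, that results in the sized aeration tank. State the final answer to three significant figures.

Rearranging the biomass balance for a CMAS with decay, V = Y·Q·ΔS·θ_c / [X·(1+k_d θ_c)] = 0.438 × 700 × (1080 − 17.2) × 9.67 / [2620 × (1 + 0.0776 × 9.67)] = 3.15×10^6 / 4586 = 687.1 m³.
F/M = Q·S₀ / (V·X) = 700 × 1080 / (687.1 × 2620) = 0.4200 g bCOD·(g VSS·d)⁻¹.

F/M ≈ 0.420 d⁻¹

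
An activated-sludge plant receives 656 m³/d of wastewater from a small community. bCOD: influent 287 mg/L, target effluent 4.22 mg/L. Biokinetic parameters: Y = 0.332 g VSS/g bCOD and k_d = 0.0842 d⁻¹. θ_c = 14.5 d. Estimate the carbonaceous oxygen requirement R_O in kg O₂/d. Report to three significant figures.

Y_obs = Y / (1 + k_d θ_c) = 0.332 / (1 + 0.0842 × 14.5) = 0.332 / 2.221 = 0.1495.
Substrate removed = Q·(S₀ − S) = 656 m³/d × (287 − 4.22) g/m³ = 1.86×10^5 g/d = 185.5 kg/d.
Biomass synthesised: P_X = Y_obs × 185.5 = 27.73 kg VSS/d.
R_O = Q·ΔS − 1.42 P_X = 185.5 − 39.38 = 146.1 kg O₂/d.

R_O ≈ 146 kg O₂/d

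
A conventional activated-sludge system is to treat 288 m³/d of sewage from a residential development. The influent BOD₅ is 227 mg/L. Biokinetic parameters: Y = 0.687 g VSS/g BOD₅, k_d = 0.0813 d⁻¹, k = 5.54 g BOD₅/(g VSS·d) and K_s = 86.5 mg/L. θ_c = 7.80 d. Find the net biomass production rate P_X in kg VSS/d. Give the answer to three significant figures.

P_X ≈ 26.9 kg VSS/d

Effluent substrate depends only on kinetics and SRT: S = K_s(1 + k_d θ_c) / [θ_c(Yk − k_d) − 1] = 86.5 × (1 + 0.0813 × 7.80) / [7.80 × (0.687 × 5.54 − 0.0813) − 1] = 141.4 / 28.05 = 5.039 mg/L.
The observed yield is Y_obs = Y/(1 + k_d·θ_c) = 0.687 / (1 + 0.0813 × 7.80) = 0.687 / 1.634 = 0.4204 g VSS per g BOD₅ removed.
Substrate removed = Q·(S₀ − S) = 288 m³/d × (227 − 5.04) g/m³ = 6.39×10^4 g/d = 63.92 kg/d.
Net biomass production P_X = Y_obs × Q·(S₀ − S) = 0.4204 × 63.92 = 26.87 kg VSS/d.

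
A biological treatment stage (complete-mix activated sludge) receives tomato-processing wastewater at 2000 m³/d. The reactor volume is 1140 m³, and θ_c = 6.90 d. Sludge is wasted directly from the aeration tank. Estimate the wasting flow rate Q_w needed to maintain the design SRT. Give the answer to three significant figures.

For wasting at MLVSS concentration, Q_w = V/θ_c = 1140/6.90 = 165.2 m³/d.

Q_w ≈ 165 m³/d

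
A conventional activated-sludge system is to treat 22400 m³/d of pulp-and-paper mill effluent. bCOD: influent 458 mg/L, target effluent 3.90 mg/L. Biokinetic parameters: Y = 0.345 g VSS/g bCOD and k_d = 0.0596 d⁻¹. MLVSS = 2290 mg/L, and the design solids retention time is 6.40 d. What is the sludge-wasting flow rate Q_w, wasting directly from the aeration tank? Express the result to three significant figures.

Q_w ≈ 1110 m³/d

From the SRT design equation V = Y Q (S₀−S) θ_c / [X (1 + k_d θ_c)] = 0.345 × 22400 × (458 − 3.90) × 6.40 / [2290 × (1 + 0.0596 × 6.40)] = 2.25×10^7 / 3163 = 7100 m³.
For wasting at MLVSS concentration, Q_w = V/θ_c = 7100/6.40 = 1109 m³/d.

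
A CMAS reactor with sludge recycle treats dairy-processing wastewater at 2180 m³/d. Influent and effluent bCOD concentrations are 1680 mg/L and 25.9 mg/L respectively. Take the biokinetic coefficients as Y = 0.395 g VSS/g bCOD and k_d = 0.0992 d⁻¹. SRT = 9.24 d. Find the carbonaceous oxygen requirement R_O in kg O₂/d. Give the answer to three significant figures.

R_O ≈ 2550 kg O₂/d

Y_obs = Y / (1 + k_d θ_c) = 0.395 / (1 + 0.0992 × 9.24) = 0.395 / 1.917 = 0.2061.
Mass of bCOD removed per day: Q(S₀ − S) = 2180 × 1654 g/m³ = 3606 kg/d.
Biomass synthesised: P_X = Y_obs × 3606 = 743.2 kg VSS/d.
R_O = Q·ΔS − 1.42 P_X = 3606 − 1055 = 2551 kg O₂/d.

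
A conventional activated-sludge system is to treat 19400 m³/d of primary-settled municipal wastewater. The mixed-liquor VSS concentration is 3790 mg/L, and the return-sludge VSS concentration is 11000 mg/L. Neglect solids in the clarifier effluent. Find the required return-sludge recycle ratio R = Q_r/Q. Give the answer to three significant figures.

Solids balance on the clarifier gives (1+R)X = R·X_r, so R = X/(X_r − X) = 3790 / (11000 − 3790) = 0.5257.

R ≈ 0.526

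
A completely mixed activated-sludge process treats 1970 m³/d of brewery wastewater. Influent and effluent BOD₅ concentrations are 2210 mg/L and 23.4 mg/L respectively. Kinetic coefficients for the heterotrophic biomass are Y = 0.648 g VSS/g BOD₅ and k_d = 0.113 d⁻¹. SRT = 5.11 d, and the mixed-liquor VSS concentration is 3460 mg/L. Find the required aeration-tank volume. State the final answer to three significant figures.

Rearranging the biomass balance for a CMAS with decay, V = Y·Q·ΔS·θ_c / [X·(1+k_d θ_c)] = 0.648 × 1970 × (2210 − 23.4) × 5.11 / [3460 × (1 + 0.113 × 5.11)] = 1.43×10^7 / 5458 = 2613 m³.

V ≈ 2610 m³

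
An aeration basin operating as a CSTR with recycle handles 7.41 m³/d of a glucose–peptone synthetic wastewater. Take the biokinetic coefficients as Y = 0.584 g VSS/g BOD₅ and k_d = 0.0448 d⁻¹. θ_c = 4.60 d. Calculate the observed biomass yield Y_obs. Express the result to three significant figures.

Y_obs = Y / (1 + k_d θ_c) = 0.584 / (1 + 0.0448 × 4.60) = 0.584 / 1.206 = 0.4842.

Y_obs ≈ 0.484 g VSS/g BOD₅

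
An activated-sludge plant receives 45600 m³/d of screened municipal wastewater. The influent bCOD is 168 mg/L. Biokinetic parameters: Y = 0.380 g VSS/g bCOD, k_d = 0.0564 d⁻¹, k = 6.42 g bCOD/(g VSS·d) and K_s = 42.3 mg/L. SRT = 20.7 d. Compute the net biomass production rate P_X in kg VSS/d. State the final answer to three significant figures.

Effluent substrate depends only on kinetics and SRT: S = K_s(1 + k_d θ_c) / [θ_c(Yk − k_d) − 1] = 42.3 × (1 + 0.0564 × 20.7) / [20.7 × (0.380 × 6.42 − 0.0564) − 1] = 91.68 / 48.33 = 1.897 mg/L.
Correct the yield for decay: Y_obs = Y/(1 + k_d θ_c) = 0.380 / (1 + 0.0564 × 20.7) = 0.380 / 2.167 = 0.1753.
Q·(S₀ − S) = 45600 × (168 − 1.90) × 10⁻³ = 7574 kg/d removed.
P_X = Y_obs · Q(S₀ − S) = 0.1753 × 7574 = 1328 kg VSS/d.

P_X ≈ 1330 kg VSS/d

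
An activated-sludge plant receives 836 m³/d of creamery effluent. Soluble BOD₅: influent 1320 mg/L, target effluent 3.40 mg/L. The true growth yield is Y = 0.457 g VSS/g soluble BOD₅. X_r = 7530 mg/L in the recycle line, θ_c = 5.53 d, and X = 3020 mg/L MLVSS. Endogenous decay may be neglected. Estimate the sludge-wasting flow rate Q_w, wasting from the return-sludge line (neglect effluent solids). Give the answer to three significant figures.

V·X = Y·Q·ΔS·θ_c gives V = 0.457 × 836 × (1320 − 3.40) × 5.53 / 3020 = 921.1 m³.
Wasting from the return line (neglecting effluent solids): Q_w = V·X / (θ_c·X_r) = 921.1 × 3020 / (5.53 × 7530) = 66.80 m³/d.

Q_w ≈ 66.8 m³/d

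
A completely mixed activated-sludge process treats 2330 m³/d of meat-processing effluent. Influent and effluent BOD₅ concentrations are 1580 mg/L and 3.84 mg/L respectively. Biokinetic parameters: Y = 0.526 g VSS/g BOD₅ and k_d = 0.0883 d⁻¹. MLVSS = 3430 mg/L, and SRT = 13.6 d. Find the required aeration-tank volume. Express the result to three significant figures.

From the SRT design equation V = Y Q (S₀−S) θ_c / [X (1 + k_d θ_c)] = 0.526 × 2330 × (1580 − 3.84) × 13.6 / [3430 × (1 + 0.0883 × 13.6)] = 2.63×10^7 / 7549 = 3480 m³.

V ≈ 3480 m³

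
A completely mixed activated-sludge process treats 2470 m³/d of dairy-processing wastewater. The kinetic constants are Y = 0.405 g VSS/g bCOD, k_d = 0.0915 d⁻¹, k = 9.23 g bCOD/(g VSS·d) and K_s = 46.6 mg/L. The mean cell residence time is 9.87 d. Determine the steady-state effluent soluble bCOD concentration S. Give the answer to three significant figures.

From the Monod/SRT balance for a CMAS, S = K_s·(1+k_d θ_c)/[θ_c·(Y k − k_d) − 1] = 46.6 × (1 + 0.0915 × 9.87) / [9.87 × (0.405 × 9.23 − 0.0915) − 1] = 88.68 / 34.99 = 2.534 mg/L.

S ≈ 2.53 mg/L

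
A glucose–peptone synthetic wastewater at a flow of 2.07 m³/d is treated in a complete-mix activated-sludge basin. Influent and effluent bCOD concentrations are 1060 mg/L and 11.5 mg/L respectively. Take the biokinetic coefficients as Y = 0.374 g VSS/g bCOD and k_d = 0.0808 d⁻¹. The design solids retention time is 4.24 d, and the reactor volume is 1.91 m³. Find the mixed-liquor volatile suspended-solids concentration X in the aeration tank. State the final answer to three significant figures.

X ≈ 1340 mg/L

X = Y·Q·ΔS·θ_c / [V·(1 + k_d θ_c)] = 0.374 × 2.07 × (1060 − 11.5) × 4.24 / [1.91 × (1 + 0.0808 × 4.24)] = 1342 mg/L.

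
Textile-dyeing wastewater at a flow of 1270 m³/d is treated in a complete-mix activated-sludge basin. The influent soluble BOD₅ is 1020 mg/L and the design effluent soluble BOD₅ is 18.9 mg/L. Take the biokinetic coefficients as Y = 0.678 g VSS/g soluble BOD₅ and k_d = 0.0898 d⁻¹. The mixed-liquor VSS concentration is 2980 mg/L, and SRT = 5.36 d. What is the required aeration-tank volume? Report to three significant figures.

V ≈ 1050 m³

Rearranging the biomass balance for a CMAS with decay, V = Y·Q·ΔS·θ_c / [X·(1+k_d θ_c)] = 0.678 × 1270 × (1020 − 18.9) × 5.36 / [2980 × (1 + 0.0898 × 5.36)] = 4.62×10^6 / 4414 = 1047 m³.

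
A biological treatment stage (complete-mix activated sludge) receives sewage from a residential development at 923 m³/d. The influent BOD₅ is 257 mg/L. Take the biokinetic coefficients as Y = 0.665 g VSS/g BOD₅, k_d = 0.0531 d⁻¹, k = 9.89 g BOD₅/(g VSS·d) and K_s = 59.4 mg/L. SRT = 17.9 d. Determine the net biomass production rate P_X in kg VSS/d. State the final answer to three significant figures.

Effluent substrate depends only on kinetics and SRT: S = K_s(1 + k_d θ_c) / [θ_c(Yk − k_d) − 1] = 59.4 × (1 + 0.0531 × 17.9) / [17.9 × (0.665 × 9.89 − 0.0531) − 1] = 115.9 / 115.8 = 1.001 mg/L.
Observed yield with endogenous decay: Y_obs = Y / (1 + k_d·θ_c) = 0.665 / (1 + 0.0531 × 17.9) = 0.665 / 1.950 = 0.3409 g VSS/g BOD₅.
Substrate removed = Q·(S₀ − S) = 923 m³/d × (257 − 1.00) g/m³ = 2.36×10^5 g/d = 236.3 kg/d.
P_X = Y_obs · Q(S₀ − S) = 0.3409 × 236.3 = 80.56 kg VSS/d.

P_X ≈ 80.6 kg VSS/d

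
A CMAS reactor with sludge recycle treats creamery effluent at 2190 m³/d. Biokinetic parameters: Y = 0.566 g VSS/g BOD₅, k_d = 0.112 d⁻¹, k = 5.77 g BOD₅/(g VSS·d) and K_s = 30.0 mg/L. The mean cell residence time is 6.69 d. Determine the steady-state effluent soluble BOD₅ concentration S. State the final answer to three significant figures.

S ≈ 2.61 mg/L

Effluent substrate depends only on kinetics and SRT: S = K_s(1 + k_d θ_c) / [θ_c(Yk − k_d) − 1] = 30.0 × (1 + 0.112 × 6.69) / [6.69 × (0.566 × 5.77 − 0.112) − 1] = 52.48 / 20.10 = 2.611 mg/L.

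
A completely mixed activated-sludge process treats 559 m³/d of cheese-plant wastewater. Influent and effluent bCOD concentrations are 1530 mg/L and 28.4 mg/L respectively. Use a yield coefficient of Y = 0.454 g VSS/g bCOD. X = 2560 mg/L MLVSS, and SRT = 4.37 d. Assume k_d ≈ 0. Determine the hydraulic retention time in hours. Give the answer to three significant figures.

τ ≈ 27.9 h

Biomass mass balance (decay neglected): V·X = Y·Q·(S₀ − S)·θ_c, so V = 0.454 × 559 × (1530 − 28.4) × 4.37 / 2560 = 650.5 m³.
HRT = V/Q = 650.5 m³ / 559 m³·d⁻¹ = 1.164 d × 24 = 27.93 h.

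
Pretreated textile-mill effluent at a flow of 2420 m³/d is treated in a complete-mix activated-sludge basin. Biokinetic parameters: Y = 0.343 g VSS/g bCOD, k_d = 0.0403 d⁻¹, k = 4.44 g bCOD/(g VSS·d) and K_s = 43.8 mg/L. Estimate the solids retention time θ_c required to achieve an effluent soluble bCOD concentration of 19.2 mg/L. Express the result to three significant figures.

Specific growth rate at S = 19.2 mg/L: μ = YkS/(K_s+S) = 0.343·4.44·19.2/(43.8+19.2) = 0.4641 d⁻¹.
θ_c = 1/(μ − k_d) = 1/(0.4641 − 0.0403) = 1/0.4238 = 2.359 d.

θ_c ≈ 2.36 d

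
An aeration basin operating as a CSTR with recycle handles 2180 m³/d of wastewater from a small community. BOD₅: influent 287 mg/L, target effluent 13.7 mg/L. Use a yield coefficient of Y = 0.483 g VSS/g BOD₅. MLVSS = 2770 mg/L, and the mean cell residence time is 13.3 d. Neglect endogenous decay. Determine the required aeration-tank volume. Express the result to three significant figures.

V ≈ 1380 m³

V·X = Y·Q·ΔS·θ_c gives V = 0.483 × 2180 × (287 − 13.7) × 13.3 / 2770 = 1382 m³.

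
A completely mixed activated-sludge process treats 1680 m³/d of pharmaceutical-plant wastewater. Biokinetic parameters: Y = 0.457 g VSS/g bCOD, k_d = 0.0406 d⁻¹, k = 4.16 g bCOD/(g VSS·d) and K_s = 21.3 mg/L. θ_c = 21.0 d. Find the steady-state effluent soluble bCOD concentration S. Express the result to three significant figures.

From the Monod/SRT balance for a CMAS, S = K_s·(1+k_d θ_c)/[θ_c·(Y k − k_d) − 1] = 21.3 × (1 + 0.0406 × 21.0) / [21.0 × (0.457 × 4.16 − 0.0406) − 1] = 39.46 / 38.07 = 1.036 mg/L.

S ≈ 1.04 mg/L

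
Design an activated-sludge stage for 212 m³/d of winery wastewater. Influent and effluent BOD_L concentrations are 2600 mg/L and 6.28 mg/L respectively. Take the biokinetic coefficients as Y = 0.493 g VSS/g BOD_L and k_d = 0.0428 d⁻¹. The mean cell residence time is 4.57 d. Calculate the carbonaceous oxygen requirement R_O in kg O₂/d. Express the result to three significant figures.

The observed yield is Y_obs = Y/(1 + k_d·θ_c) = 0.493 / (1 + 0.0428 × 4.57) = 0.493 / 1.196 = 0.4123 g VSS per g BOD_L removed.
ΔS = 2600 − 6.28 = 2594 mg/L, so the substrate removal rate is 212 × 2594/1000 = 549.9 kg BOD_L/d.
Biomass synthesised: P_X = Y_obs × 549.9 = 226.7 kg VSS/d.
R_O = Q·(S₀ − S) − 1.42·P_X = 549.9 − 1.42 × 226.7 = 227.9 kg O₂/d.

R_O ≈ 228 kg O₂/d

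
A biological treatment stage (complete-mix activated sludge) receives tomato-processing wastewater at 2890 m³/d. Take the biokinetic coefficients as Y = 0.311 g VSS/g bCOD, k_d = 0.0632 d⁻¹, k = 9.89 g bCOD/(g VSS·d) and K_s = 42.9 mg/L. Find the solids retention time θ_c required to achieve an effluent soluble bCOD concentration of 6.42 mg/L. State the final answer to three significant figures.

Specific growth rate at S = 6.42 mg/L: μ = YkS/(K_s+S) = 0.311·9.89·6.42/(42.9+6.42) = 0.4004 d⁻¹.
Then 1/θ_c = μ − k_d = 0.4004 − 0.0632 = 0.3372 d⁻¹, giving θ_c = 2.966 d.

θ_c ≈ 2.97 d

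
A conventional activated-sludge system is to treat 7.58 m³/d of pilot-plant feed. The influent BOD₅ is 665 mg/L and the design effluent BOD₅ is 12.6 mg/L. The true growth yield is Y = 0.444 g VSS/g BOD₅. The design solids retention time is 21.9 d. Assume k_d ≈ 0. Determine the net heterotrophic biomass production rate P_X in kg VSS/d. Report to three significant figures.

P_X ≈ 2.20 kg VSS/d

No decay correction is needed, so Y_obs = Y = 0.444.
Substrate removed = Q·(S₀ − S) = 7.58 m³/d × (665 − 12.6) g/m³ = 4.95×10^3 g/d = 4.945 kg/d.
Biomass produced: P_X = Y_obs·Q·ΔS = 0.4440 × 4.945 ≈ 2.196 kg VSS/d.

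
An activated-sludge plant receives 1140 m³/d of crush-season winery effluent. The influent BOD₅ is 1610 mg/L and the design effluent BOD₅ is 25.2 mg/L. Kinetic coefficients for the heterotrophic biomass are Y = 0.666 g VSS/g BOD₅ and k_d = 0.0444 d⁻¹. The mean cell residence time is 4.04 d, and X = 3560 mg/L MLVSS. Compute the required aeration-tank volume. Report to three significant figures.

Rearranging the biomass balance for a CMAS with decay, V = Y·Q·ΔS·θ_c / [X·(1+k_d θ_c)] = 0.666 × 1140 × (1610 − 25.2) × 4.04 / [3560 × (1 + 0.0444 × 4.04)] = 4.86×10^6 / 4199 = 1158 m³.

V ≈ 1160 m³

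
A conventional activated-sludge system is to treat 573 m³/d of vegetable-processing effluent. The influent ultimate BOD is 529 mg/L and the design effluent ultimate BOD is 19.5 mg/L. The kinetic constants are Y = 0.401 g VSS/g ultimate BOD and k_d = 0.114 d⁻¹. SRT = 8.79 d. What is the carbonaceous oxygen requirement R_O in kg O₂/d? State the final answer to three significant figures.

Observed yield with endogenous decay: Y_obs = Y / (1 + k_d·θ_c) = 0.401 / (1 + 0.114 × 8.79) = 0.401 / 2.002 = 0.2003 g VSS/g ultimate BOD.
Q·(S₀ − S) = 573 × (529 − 19.5) × 10⁻³ = 291.9 kg/d removed.
P_X = Y_obs·Q·(S₀ − S) = 0.2003 × 291.9 = 58.47 kg VSS/d.
R_O = Q·ΔS − 1.42 P_X = 291.9 − 83.03 = 208.9 kg O₂/d.

R_O ≈ 209 kg O₂/d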